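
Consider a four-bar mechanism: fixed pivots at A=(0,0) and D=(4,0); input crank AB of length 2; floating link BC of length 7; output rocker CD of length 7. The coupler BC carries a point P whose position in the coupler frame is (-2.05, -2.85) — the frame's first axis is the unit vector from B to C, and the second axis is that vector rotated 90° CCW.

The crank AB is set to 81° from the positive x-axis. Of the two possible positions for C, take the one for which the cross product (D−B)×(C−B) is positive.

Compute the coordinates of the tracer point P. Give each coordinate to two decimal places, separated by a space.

A=(0,0), D=(4.00,0)
B = A + 2.00·(cos81°, sin81°) = (0.3129, 1.9754)
|BD| = 4.1829
circle(B,7.00) ∩ circle(D,7.00): a=2.0915, h=6.6802
  candidates: C₊=(5.3112,6.8761) cross=27.943; C₋=(-0.9983,-4.9007) cross=-27.943
  mode + wants cross > 0 → take C=(5.3112,6.8761) (cross=27.943)
ex = (C−B)/|BC| = (0.7140,0.7001); ey = (-0.7001,0.7140)
P = B + -2.05·ex + -2.85·ey = (0.8444,-1.4949)

0.84 -1.49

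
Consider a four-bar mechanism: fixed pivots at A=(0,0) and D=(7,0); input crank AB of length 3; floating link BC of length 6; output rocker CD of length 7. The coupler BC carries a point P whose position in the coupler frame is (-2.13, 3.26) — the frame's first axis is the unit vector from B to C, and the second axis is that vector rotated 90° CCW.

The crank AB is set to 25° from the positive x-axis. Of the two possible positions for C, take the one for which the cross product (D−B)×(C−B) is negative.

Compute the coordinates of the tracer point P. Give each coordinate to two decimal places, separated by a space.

A=(0,0), D=(7.00,0)
B = A + 3.00·(cos25°, sin25°) = (2.7189, 1.2679)
|BD| = 4.4649
circle(B,6.00) ∩ circle(D,7.00): a=0.7766, h=5.9495
  candidates: C₊=(5.1530,6.7519) cross=26.564; C₋=(1.7741,-4.6573) cross=-26.564
  mode - wants cross < 0 → take C=(1.7741,-4.6573) (cross=-26.564)
ex = (C−B)/|BC| = (-0.1575,-0.9875); ey = (0.9875,-0.1575)
P = B + -2.13·ex + 3.26·ey = (6.2737,2.8580)

6.27 2.86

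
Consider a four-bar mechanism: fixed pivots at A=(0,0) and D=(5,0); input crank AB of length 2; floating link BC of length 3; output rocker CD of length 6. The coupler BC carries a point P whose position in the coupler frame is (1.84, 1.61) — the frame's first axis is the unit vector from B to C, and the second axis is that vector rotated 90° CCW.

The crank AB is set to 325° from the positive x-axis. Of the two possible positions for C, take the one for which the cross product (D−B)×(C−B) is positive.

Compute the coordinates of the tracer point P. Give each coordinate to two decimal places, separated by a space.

A=(0,0), D=(5.00,0)
B = A + 2.00·(cos325°, sin325°) = (1.6383, -1.1472)
|BD| = 3.5520
circle(B,3.00) ∩ circle(D,6.00): a=-2.0246, h=2.2138
  candidates: C₊=(-0.9928,0.2942) cross=7.864; C₋=(0.4371,-3.8962) cross=-7.864
  mode + wants cross > 0 → take C=(-0.9928,0.2942) (cross=7.864)
ex = (C−B)/|BC| = (-0.8770,0.4804); ey = (-0.4804,-0.8770)
P = B + 1.84·ex + 1.61·ey = (-0.7489,-1.6752)

-0.75 -1.68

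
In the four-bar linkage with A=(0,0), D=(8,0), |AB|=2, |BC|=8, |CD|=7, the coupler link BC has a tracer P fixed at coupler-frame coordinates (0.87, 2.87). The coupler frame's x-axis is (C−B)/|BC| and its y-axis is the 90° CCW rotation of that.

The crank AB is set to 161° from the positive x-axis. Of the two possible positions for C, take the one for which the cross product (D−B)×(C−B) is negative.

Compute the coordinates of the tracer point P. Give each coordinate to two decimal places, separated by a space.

A=(0,0), D=(8.00,0)
B = A + 2.00·(cos161°, sin161°) = (-1.8910, 0.6511)
|BD| = 9.9124
circle(B,8.00) ∩ circle(D,7.00): a=5.7128, h=5.6003
  candidates: C₊=(4.1773,5.8641) cross=55.513; C₋=(3.4416,-5.3123) cross=-55.513
  mode - wants cross < 0 → take C=(3.4416,-5.3123) (cross=-55.513)
ex = (C−B)/|BC| = (0.6666,-0.7454); ey = (0.7454,0.6666)
P = B + 0.87·ex + 2.87·ey = (0.8283,1.9157)

0.83 1.92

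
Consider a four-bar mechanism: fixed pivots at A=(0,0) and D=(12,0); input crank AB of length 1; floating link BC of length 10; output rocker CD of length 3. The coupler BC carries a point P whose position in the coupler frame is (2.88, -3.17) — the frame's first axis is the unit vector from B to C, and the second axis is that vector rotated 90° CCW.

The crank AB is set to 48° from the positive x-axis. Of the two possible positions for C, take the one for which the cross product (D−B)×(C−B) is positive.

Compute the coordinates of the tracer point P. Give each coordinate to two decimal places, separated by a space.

4.09 -1.84

A=(0,0), D=(12.00,0)
B = A + 1.00·(cos48°, sin48°) = (0.6691, 0.7431)
|BD| = 11.3552
circle(B,10.00) ∩ circle(D,3.00): a=9.6846, h=2.4918
  candidates: C₊=(10.4960,2.5958) cross=28.295; C₋=(10.1699,-2.3771) cross=-28.295
  mode + wants cross > 0 → take C=(10.4960,2.5958) (cross=28.295)
ex = (C−B)/|BC| = (0.9827,0.1853); ey = (-0.1853,0.9827)
P = B + 2.88·ex + -3.17·ey = (4.0866,-1.8384)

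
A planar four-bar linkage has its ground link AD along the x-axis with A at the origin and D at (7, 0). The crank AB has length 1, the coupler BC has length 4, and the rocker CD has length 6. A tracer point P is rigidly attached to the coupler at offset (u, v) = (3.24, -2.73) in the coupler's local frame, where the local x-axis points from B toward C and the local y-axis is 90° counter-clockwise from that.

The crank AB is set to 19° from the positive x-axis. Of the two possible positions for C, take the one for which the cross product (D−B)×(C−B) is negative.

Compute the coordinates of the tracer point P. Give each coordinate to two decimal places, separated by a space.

-0.71 -3.58

A=(0,0), D=(7.00,0)
B = A + 1.00·(cos19°, sin19°) = (0.9455, 0.3256)
|BD| = 6.0632
circle(B,4.00) ∩ circle(D,6.00): a=1.3823, h=3.7536
  candidates: C₊=(2.5274,3.9995) cross=22.759; C₋=(2.1243,-3.4968) cross=-22.759
  mode - wants cross < 0 → take C=(2.1243,-3.4968) (cross=-22.759)
ex = (C−B)/|BC| = (0.2947,-0.9556); ey = (0.9556,0.2947)
P = B + 3.24·ex + -2.73·ey = (-0.7084,-3.5751)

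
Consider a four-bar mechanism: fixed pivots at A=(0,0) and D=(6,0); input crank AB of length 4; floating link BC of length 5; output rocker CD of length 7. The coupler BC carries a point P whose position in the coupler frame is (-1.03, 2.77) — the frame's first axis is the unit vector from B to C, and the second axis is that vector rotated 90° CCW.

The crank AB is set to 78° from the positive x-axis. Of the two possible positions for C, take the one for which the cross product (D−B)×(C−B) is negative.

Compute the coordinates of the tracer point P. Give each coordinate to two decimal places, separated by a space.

3.79 3.88

A=(0,0), D=(6.00,0)
B = A + 4.00·(cos78°, sin78°) = (0.8316, 3.9126)
|BD| = 6.4823
circle(B,5.00) ∩ circle(D,7.00): a=1.3900, h=4.8029
  candidates: C₊=(4.8388,6.9030) cross=31.134; C₋=(-0.9591,-0.7557) cross=-31.134
  mode - wants cross < 0 → take C=(-0.9591,-0.7557) (cross=-31.134)
ex = (C−B)/|BC| = (-0.3581,-0.9337); ey = (0.9337,-0.3581)
P = B + -1.03·ex + 2.77·ey = (3.7868,3.8822)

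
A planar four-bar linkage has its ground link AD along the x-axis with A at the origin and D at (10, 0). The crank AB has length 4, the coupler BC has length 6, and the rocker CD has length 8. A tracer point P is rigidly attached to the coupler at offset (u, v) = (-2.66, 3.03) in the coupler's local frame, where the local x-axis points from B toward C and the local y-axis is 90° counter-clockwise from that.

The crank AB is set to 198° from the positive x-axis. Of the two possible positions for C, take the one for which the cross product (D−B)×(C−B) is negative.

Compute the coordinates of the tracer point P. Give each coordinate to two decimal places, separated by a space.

A=(0,0), D=(10.00,0)
B = A + 4.00·(cos198°, sin198°) = (-3.8042, -1.2361)
|BD| = 13.8595
circle(B,6.00) ∩ circle(D,8.00): a=5.9196, h=0.9790
  candidates: C₊=(2.0045,0.2670) cross=13.569; C₋=(2.1791,-1.6832) cross=-13.569
  mode - wants cross < 0 → take C=(2.1791,-1.6832) (cross=-13.569)
ex = (C−B)/|BC| = (0.9972,-0.0745); ey = (0.0745,0.9972)
P = B + -2.66·ex + 3.03·ey = (-6.2310,1.9838)

-6.23 1.98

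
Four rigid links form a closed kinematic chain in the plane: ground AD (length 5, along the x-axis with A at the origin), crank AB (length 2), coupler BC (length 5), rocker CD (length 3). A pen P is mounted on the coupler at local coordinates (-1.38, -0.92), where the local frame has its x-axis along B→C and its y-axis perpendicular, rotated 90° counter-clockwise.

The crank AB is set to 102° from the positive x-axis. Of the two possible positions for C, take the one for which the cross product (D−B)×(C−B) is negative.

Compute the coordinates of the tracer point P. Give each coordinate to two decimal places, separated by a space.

-2.00 2.46

A=(0,0), D=(5.00,0)
B = A + 2.00·(cos102°, sin102°) = (-0.4158, 1.9563)
|BD| = 5.7583
circle(B,5.00) ∩ circle(D,3.00): a=4.2685, h=2.6039
  candidates: C₊=(4.4834,2.9552) cross=14.994; C₋=(2.7141,-1.9429) cross=-14.994
  mode - wants cross < 0 → take C=(2.7141,-1.9429) (cross=-14.994)
ex = (C−B)/|BC| = (0.6260,-0.7798); ey = (0.7798,0.6260)
P = B + -1.38·ex + -0.92·ey = (-1.9971,2.4566)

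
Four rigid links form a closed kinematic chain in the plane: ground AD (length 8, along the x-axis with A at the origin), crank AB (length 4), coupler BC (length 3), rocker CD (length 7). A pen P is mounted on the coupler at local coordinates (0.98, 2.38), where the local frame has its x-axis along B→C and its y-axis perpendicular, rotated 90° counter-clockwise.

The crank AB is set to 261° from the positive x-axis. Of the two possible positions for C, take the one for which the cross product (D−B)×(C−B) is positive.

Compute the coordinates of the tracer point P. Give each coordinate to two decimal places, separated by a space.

-1.94 -1.74

A=(0,0), D=(8.00,0)
B = A + 4.00·(cos261°, sin261°) = (-0.6257, -3.9508)
|BD| = 9.4875
circle(B,3.00) ∩ circle(D,7.00): a=2.6357, h=1.4329
  candidates: C₊=(1.1739,-1.5505) cross=13.595; C₋=(2.3672,-4.1560) cross=-13.595
  mode + wants cross > 0 → take C=(1.1739,-1.5505) (cross=13.595)
ex = (C−B)/|BC| = (0.5999,0.8001); ey = (-0.8001,0.5999)
P = B + 0.98·ex + 2.38·ey = (-1.9421,-1.7390)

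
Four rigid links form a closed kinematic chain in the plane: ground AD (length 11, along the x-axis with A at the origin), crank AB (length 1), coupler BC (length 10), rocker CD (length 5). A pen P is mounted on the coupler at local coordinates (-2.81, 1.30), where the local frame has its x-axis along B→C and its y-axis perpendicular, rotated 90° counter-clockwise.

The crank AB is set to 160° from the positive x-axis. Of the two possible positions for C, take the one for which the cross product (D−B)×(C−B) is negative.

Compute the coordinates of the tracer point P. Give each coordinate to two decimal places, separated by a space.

-2.90 2.74

A=(0,0), D=(11.00,0)
B = A + 1.00·(cos160°, sin160°) = (-0.9397, 0.3420)
|BD| = 11.9446
circle(B,10.00) ∩ circle(D,5.00): a=9.1118, h=4.1201
  candidates: C₊=(8.2863,4.1995) cross=49.213; C₋=(8.0504,-4.0373) cross=-49.213
  mode - wants cross < 0 → take C=(8.0504,-4.0373) (cross=-49.213)
ex = (C−B)/|BC| = (0.8990,-0.4379); ey = (0.4379,0.8990)
P = B + -2.81·ex + 1.30·ey = (-2.8966,2.7413)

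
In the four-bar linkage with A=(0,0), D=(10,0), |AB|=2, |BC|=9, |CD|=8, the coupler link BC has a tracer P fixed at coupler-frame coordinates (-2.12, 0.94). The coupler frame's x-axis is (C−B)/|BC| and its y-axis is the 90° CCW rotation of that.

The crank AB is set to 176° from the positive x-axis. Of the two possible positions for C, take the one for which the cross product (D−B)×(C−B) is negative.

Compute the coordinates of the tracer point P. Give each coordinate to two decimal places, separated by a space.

-2.92 2.26

A=(0,0), D=(10.00,0)
B = A + 2.00·(cos176°, sin176°) = (-1.9951, 0.1395)
|BD| = 11.9959
circle(B,9.00) ∩ circle(D,8.00): a=6.7065, h=6.0019
  candidates: C₊=(4.7808,6.0630) cross=71.998; C₋=(4.6412,-5.9399) cross=-71.998
  mode - wants cross < 0 → take C=(4.6412,-5.9399) (cross=-71.998)
ex = (C−B)/|BC| = (0.7374,-0.6755); ey = (0.6755,0.7374)
P = B + -2.12·ex + 0.94·ey = (-2.9234,2.2647)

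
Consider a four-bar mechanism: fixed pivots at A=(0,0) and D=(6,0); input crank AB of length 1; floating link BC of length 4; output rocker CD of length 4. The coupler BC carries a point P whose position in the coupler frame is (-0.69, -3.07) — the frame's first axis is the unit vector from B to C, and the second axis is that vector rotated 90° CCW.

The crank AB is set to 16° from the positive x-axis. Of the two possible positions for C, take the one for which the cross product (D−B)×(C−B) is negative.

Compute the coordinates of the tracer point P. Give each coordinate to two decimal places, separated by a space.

A=(0,0), D=(6.00,0)
B = A + 1.00·(cos16°, sin16°) = (0.9613, 0.2756)
|BD| = 5.0463
circle(B,4.00) ∩ circle(D,4.00): a=2.5231, h=3.1038
  candidates: C₊=(3.6502,3.2370) cross=15.663; C₋=(3.3111,-2.9614) cross=-15.663
  mode - wants cross < 0 → take C=(3.3111,-2.9614) (cross=-15.663)
ex = (C−B)/|BC| = (0.5875,-0.8093); ey = (0.8093,0.5875)
P = B + -0.69·ex + -3.07·ey = (-1.9285,-0.9695)

-1.93 -0.97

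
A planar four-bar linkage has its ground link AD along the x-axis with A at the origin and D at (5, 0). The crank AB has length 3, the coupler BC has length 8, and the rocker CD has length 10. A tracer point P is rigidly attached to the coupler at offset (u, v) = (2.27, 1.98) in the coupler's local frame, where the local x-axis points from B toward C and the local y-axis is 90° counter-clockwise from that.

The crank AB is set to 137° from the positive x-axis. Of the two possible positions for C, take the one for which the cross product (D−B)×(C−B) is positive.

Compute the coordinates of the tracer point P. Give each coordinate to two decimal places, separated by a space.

-3.01 4.95

A=(0,0), D=(5.00,0)
B = A + 3.00·(cos137°, sin137°) = (-2.1941, 2.0460)
|BD| = 7.4793
circle(B,8.00) ∩ circle(D,10.00): a=1.3330, h=7.8882
  candidates: C₊=(1.2460,9.2686) cross=58.998; C₋=(-3.0697,-5.9059) cross=-58.998
  mode + wants cross > 0 → take C=(1.2460,9.2686) (cross=58.998)
ex = (C−B)/|BC| = (0.4300,0.9028); ey = (-0.9028,0.4300)
P = B + 2.27·ex + 1.98·ey = (-3.0056,4.9468)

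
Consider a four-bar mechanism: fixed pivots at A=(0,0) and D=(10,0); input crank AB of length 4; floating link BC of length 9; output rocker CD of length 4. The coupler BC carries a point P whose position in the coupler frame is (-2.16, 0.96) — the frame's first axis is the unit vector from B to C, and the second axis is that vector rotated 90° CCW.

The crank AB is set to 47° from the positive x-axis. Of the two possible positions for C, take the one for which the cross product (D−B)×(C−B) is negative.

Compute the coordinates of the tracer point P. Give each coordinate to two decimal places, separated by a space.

2.01 5.18

A=(0,0), D=(10.00,0)
B = A + 4.00·(cos47°, sin47°) = (2.7280, 2.9254)
|BD| = 7.8384
circle(B,9.00) ∩ circle(D,4.00): a=8.0655, h=3.9935
  candidates: C₊=(11.7011,3.6202) cross=31.303; C₋=(8.7202,-3.7897) cross=-31.303
  mode - wants cross < 0 → take C=(8.7202,-3.7897) (cross=-31.303)
ex = (C−B)/|BC| = (0.6658,-0.7461); ey = (0.7461,0.6658)
P = B + -2.16·ex + 0.96·ey = (2.0061,5.1762)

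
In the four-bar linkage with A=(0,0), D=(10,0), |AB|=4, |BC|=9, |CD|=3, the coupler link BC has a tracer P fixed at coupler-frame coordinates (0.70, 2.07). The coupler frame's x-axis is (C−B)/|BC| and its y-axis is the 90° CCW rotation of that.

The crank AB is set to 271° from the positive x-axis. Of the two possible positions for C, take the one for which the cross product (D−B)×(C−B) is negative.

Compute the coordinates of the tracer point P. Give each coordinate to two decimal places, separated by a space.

0.49 -1.86

A=(0,0), D=(10.00,0)
B = A + 4.00·(cos271°, sin271°) = (0.0698, -3.9994)
|BD| = 10.7053
circle(B,9.00) ∩ circle(D,3.00): a=8.7155, h=2.2451
  candidates: C₊=(7.3155,1.3392) cross=24.035; C₋=(8.9930,-2.8259) cross=-24.035
  mode - wants cross < 0 → take C=(8.9930,-2.8259) (cross=-24.035)
ex = (C−B)/|BC| = (0.9915,0.1304); ey = (-0.1304,0.9915)
P = B + 0.70·ex + 2.07·ey = (0.4939,-1.8558)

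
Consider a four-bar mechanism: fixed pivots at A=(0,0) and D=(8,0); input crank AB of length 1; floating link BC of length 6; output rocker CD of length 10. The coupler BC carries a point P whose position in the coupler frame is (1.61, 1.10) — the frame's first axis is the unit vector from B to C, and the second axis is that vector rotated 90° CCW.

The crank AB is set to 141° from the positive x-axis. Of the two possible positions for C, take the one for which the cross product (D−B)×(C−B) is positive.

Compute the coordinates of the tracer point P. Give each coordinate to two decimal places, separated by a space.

-1.54 2.43

A=(0,0), D=(8.00,0)
B = A + 1.00·(cos141°, sin141°) = (-0.7771, 0.6293)
|BD| = 8.7997
circle(B,6.00) ∩ circle(D,10.00): a=0.7633, h=5.9512
  candidates: C₊=(0.4099,6.5107) cross=52.369; C₋=(-0.4414,-5.3613) cross=-52.369
  mode + wants cross > 0 → take C=(0.4099,6.5107) (cross=52.369)
ex = (C−B)/|BC| = (0.1978,0.9802); ey = (-0.9802,0.1978)
P = B + 1.61·ex + 1.10·ey = (-1.5369,2.4251)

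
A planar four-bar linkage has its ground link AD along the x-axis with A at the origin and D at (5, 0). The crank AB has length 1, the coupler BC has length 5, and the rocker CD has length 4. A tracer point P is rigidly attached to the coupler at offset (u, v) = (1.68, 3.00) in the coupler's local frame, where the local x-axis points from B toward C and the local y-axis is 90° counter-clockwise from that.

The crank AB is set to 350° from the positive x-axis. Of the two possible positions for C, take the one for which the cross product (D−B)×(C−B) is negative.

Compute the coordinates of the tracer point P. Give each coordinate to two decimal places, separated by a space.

A=(0,0), D=(5.00,0)
B = A + 1.00·(cos350°, sin350°) = (0.9848, -0.1736)
|BD| = 4.0189
circle(B,5.00) ∩ circle(D,4.00): a=3.1292, h=3.8998
  candidates: C₊=(3.9426,3.8577) cross=15.673; C₋=(4.2796,-3.9346) cross=-15.673
  mode - wants cross < 0 → take C=(4.2796,-3.9346) (cross=-15.673)
ex = (C−B)/|BC| = (0.6589,-0.7522); ey = (0.7522,0.6589)
P = B + 1.68·ex + 3.00·ey = (4.3484,0.5395)

4.35 0.54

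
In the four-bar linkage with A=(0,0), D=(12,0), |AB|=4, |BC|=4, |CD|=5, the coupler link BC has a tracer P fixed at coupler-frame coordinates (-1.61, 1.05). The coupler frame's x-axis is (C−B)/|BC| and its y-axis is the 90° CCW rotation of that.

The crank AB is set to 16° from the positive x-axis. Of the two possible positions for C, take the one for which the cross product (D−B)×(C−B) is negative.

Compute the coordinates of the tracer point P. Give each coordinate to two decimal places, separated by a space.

3.12 2.88

A=(0,0), D=(12.00,0)
B = A + 4.00·(cos16°, sin16°) = (3.8450, 1.1025)
|BD| = 8.2291
circle(B,4.00) ∩ circle(D,5.00): a=3.5677, h=1.8087
  candidates: C₊=(7.6229,2.4169) cross=14.884; C₋=(7.1383,-1.1678) cross=-14.884
  mode - wants cross < 0 → take C=(7.1383,-1.1678) (cross=-14.884)
ex = (C−B)/|BC| = (0.8233,-0.5676); ey = (0.5676,0.8233)
P = B + -1.61·ex + 1.05·ey = (3.1155,2.8808)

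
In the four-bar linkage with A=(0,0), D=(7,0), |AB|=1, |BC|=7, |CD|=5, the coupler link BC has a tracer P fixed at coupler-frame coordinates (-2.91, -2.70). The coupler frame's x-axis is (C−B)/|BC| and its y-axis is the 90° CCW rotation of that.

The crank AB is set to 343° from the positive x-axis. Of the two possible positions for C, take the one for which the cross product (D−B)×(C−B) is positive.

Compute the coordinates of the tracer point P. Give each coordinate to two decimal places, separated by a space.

A=(0,0), D=(7.00,0)
B = A + 1.00·(cos343°, sin343°) = (0.9563, -0.2924)
|BD| = 6.0508
circle(B,7.00) ∩ circle(D,5.00): a=5.0086, h=4.8902
  candidates: C₊=(5.7228,4.8341) cross=29.589; C₋=(6.1953,-4.9348) cross=-29.589
  mode + wants cross > 0 → take C=(5.7228,4.8341) (cross=29.589)
ex = (C−B)/|BC| = (0.6809,0.7324); ey = (-0.7324,0.6809)
P = B + -2.91·ex + -2.70·ey = (0.9522,-4.2620)

0.95 -4.26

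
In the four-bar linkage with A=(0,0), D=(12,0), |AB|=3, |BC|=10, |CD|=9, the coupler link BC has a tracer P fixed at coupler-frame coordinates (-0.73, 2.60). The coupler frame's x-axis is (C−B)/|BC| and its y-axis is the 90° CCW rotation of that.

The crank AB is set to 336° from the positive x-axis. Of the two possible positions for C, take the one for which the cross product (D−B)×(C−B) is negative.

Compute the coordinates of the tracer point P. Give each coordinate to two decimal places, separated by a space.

4.18 1.07

A=(0,0), D=(12.00,0)
B = A + 3.00·(cos336°, sin336°) = (2.7406, -1.2202)
|BD| = 9.3394
circle(B,10.00) ∩ circle(D,9.00): a=5.6869, h=8.2255
  candidates: C₊=(7.3041,7.6778) cross=76.822; C₋=(9.4535,-8.6322) cross=-76.822
  mode - wants cross < 0 → take C=(9.4535,-8.6322) (cross=-76.822)
ex = (C−B)/|BC| = (0.6713,-0.7412); ey = (0.7412,0.6713)
P = B + -0.73·ex + 2.60·ey = (4.1777,1.0662)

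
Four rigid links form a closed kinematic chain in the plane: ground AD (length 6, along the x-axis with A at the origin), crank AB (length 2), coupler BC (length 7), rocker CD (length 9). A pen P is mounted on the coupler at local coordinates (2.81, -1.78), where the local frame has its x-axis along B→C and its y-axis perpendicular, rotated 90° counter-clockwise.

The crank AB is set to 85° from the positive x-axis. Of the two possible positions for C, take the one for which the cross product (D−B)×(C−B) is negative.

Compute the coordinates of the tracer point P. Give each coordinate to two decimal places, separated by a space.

-2.27 -0.26

A=(0,0), D=(6.00,0)
B = A + 2.00·(cos85°, sin85°) = (0.1743, 1.9924)
|BD| = 6.1570
circle(B,7.00) ∩ circle(D,9.00): a=0.4798, h=6.9835
  candidates: C₊=(2.8882,8.4449) cross=42.997; C₋=(-1.6316,-4.7707) cross=-42.997
  mode - wants cross < 0 → take C=(-1.6316,-4.7707) (cross=-42.997)
ex = (C−B)/|BC| = (-0.2580,-0.9661); ey = (0.9661,-0.2580)
P = B + 2.81·ex + -1.78·ey = (-2.2704,-0.2633)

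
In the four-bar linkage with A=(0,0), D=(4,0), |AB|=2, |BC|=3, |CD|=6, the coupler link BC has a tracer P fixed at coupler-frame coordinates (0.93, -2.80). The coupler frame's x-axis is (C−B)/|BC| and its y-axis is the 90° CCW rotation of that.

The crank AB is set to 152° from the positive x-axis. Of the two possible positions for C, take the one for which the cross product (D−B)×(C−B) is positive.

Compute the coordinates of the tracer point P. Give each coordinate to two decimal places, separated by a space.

A=(0,0), D=(4.00,0)
B = A + 2.00·(cos152°, sin152°) = (-1.7659, 0.9389)
|BD| = 5.8418
circle(B,3.00) ∩ circle(D,6.00): a=0.6100, h=2.9373
  candidates: C₊=(-0.6917,3.7400) cross=17.159; C₋=(-1.6359,-2.0582) cross=-17.159
  mode + wants cross > 0 → take C=(-0.6917,3.7400) (cross=17.159)
ex = (C−B)/|BC| = (0.3581,0.9337); ey = (-0.9337,0.3581)
P = B + 0.93·ex + -2.80·ey = (1.1815,0.8047)

1.18 0.80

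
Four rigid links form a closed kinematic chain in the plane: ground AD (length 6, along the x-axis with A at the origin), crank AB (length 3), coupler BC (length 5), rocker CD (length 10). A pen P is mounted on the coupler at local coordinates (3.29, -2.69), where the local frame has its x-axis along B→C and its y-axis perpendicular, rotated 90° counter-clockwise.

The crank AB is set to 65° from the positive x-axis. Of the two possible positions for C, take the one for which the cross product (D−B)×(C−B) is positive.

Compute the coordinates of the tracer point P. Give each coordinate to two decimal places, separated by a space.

2.24 6.86

A=(0,0), D=(6.00,0)
B = A + 3.00·(cos65°, sin65°) = (1.2679, 2.7189)
|BD| = 5.4576
circle(B,5.00) ∩ circle(D,10.00): a=-4.1423, h=2.8002
  candidates: C₊=(-0.9288,7.2106) cross=15.283; C₋=(-3.7189,2.3546) cross=-15.283
  mode + wants cross > 0 → take C=(-0.9288,7.2106) (cross=15.283)
ex = (C−B)/|BC| = (-0.4393,0.8983); ey = (-0.8983,-0.4393)
P = B + 3.29·ex + -2.69·ey = (2.2390,6.8562)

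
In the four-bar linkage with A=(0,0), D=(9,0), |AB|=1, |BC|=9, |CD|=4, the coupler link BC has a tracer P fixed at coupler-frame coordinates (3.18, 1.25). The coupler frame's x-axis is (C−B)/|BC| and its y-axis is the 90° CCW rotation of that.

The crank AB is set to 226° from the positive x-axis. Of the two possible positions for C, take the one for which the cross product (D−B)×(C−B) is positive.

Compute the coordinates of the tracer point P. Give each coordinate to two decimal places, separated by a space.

A=(0,0), D=(9.00,0)
B = A + 1.00·(cos226°, sin226°) = (-0.6947, -0.7193)
|BD| = 9.7213
circle(B,9.00) ∩ circle(D,4.00): a=8.2038, h=3.7010
  candidates: C₊=(7.2128,3.5785) cross=35.978; C₋=(7.7605,-3.8031) cross=-35.978
  mode + wants cross > 0 → take C=(7.2128,3.5785) (cross=35.978)
ex = (C−B)/|BC| = (0.8786,0.4775); ey = (-0.4775,0.8786)
P = B + 3.18·ex + 1.25·ey = (1.5024,1.8975)

1.50 1.90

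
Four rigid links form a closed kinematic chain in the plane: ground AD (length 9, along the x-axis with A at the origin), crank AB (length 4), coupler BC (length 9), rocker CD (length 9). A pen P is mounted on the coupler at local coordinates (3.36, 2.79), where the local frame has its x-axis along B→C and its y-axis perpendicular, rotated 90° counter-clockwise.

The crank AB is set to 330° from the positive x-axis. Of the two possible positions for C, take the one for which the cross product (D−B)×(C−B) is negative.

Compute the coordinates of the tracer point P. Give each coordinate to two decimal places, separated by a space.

A=(0,0), D=(9.00,0)
B = A + 4.00·(cos330°, sin330°) = (3.4641, -2.0000)
|BD| = 5.8861
circle(B,9.00) ∩ circle(D,9.00): a=2.9430, h=8.5052
  candidates: C₊=(3.3421,6.9992) cross=50.062; C₋=(9.1220,-8.9992) cross=-50.062
  mode - wants cross < 0 → take C=(9.1220,-8.9992) (cross=-50.062)
ex = (C−B)/|BC| = (0.6287,-0.7777); ey = (0.7777,0.6287)
P = B + 3.36·ex + 2.79·ey = (7.7461,-2.8591)

7.75 -2.86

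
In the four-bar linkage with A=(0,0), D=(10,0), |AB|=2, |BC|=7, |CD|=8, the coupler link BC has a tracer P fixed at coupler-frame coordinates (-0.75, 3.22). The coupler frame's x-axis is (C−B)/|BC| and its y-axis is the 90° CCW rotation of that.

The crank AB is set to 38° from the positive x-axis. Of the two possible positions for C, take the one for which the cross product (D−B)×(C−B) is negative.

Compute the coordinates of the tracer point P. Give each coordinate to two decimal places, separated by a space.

4.33 3.06

A=(0,0), D=(10.00,0)
B = A + 2.00·(cos38°, sin38°) = (1.5760, 1.2313)
|BD| = 8.5135
circle(B,7.00) ∩ circle(D,8.00): a=3.3758, h=6.1322
  candidates: C₊=(5.8032,6.8108) cross=52.207; C₋=(4.0294,-5.3247) cross=-52.207
  mode - wants cross < 0 → take C=(4.0294,-5.3247) (cross=-52.207)
ex = (C−B)/|BC| = (0.3505,-0.9366); ey = (0.9366,0.3505)
P = B + -0.75·ex + 3.22·ey = (4.3289,3.0623)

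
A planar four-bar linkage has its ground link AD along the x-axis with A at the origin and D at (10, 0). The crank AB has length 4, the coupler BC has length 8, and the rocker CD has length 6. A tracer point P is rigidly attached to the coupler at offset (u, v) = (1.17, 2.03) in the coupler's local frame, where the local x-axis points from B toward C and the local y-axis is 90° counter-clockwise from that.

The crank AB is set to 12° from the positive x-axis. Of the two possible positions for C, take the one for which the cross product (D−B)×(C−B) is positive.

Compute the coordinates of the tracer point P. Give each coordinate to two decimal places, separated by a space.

A=(0,0), D=(10.00,0)
B = A + 4.00·(cos12°, sin12°) = (3.9126, 0.8316)
|BD| = 6.1440
circle(B,8.00) ∩ circle(D,6.00): a=5.3506, h=5.9473
  candidates: C₊=(10.0190,6.0000) cross=36.540; C₋=(8.4090,-5.7852) cross=-36.540
  mode + wants cross > 0 → take C=(10.0190,6.0000) (cross=36.540)
ex = (C−B)/|BC| = (0.7633,0.6460); ey = (-0.6460,0.7633)
P = B + 1.17·ex + 2.03·ey = (3.4942,3.1370)

3.49 3.14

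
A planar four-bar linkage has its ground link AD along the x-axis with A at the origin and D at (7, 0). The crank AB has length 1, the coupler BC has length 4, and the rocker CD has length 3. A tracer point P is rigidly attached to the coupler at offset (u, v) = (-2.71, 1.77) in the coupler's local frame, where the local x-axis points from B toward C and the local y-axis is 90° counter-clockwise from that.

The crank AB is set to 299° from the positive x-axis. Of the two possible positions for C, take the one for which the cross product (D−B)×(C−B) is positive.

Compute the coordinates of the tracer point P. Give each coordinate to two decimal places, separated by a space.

-2.72 -0.41

A=(0,0), D=(7.00,0)
B = A + 1.00·(cos299°, sin299°) = (0.4848, -0.8746)
|BD| = 6.5736
circle(B,4.00) ∩ circle(D,3.00): a=3.8192, h=1.1888
  candidates: C₊=(4.1119,0.8118) cross=7.815; C₋=(4.4283,-1.5447) cross=-7.815
  mode + wants cross > 0 → take C=(4.1119,0.8118) (cross=7.815)
ex = (C−B)/|BC| = (0.9068,0.4216); ey = (-0.4216,0.9068)
P = B + -2.71·ex + 1.77·ey = (-2.7188,-0.4122)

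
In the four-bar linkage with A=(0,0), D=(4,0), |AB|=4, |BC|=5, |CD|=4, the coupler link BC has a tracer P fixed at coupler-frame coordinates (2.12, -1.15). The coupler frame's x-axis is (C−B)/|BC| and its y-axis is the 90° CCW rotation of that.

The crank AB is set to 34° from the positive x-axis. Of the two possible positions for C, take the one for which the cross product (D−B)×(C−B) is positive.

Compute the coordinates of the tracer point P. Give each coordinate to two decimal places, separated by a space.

4.88 0.40

A=(0,0), D=(4.00,0)
B = A + 4.00·(cos34°, sin34°) = (3.3162, 2.2368)
|BD| = 2.3390
circle(B,5.00) ∩ circle(D,4.00): a=3.0934, h=3.9282
  candidates: C₊=(7.9771,0.4270) cross=9.188; C₋=(0.4640,-1.8700) cross=-9.188
  mode + wants cross > 0 → take C=(7.9771,0.4270) (cross=9.188)
ex = (C−B)/|BC| = (0.9322,-0.3619); ey = (0.3619,0.9322)
P = B + 2.12·ex + -1.15·ey = (4.8762,0.3974)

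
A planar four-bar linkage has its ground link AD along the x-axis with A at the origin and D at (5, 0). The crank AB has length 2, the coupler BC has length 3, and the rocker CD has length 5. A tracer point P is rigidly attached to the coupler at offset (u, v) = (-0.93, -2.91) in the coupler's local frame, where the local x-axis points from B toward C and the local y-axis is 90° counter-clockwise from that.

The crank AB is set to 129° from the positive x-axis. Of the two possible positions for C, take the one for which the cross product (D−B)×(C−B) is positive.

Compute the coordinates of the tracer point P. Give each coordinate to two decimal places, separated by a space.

-0.37 -1.37

A=(0,0), D=(5.00,0)
B = A + 2.00·(cos129°, sin129°) = (-1.2586, 1.5543)
|BD| = 6.4488
circle(B,3.00) ∩ circle(D,5.00): a=1.9838, h=2.2504
  candidates: C₊=(1.2091,3.2602) cross=14.512; C₋=(0.1243,-1.1079) cross=-14.512
  mode + wants cross > 0 → take C=(1.2091,3.2602) (cross=14.512)
ex = (C−B)/|BC| = (0.8226,0.5686); ey = (-0.5686,0.8226)
P = B + -0.93·ex + -2.91·ey = (-0.3689,-1.3683)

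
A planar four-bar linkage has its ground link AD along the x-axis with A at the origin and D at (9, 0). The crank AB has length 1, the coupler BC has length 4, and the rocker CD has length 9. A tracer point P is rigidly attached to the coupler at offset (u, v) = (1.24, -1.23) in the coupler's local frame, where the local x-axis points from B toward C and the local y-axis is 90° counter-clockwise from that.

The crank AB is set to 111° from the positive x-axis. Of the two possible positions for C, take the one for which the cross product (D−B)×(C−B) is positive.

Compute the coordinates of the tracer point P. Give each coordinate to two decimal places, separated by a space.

A=(0,0), D=(9.00,0)
B = A + 1.00·(cos111°, sin111°) = (-0.3584, 0.9336)
|BD| = 9.4048
circle(B,4.00) ∩ circle(D,9.00): a=1.2467, h=3.8007
  candidates: C₊=(1.2595,4.5918) cross=35.745; C₋=(0.5049,-2.9721) cross=-35.745
  mode + wants cross > 0 → take C=(1.2595,4.5918) (cross=35.745)
ex = (C−B)/|BC| = (0.4045,0.9146); ey = (-0.9146,0.4045)
P = B + 1.24·ex + -1.23·ey = (1.2681,1.5701)

1.27 1.57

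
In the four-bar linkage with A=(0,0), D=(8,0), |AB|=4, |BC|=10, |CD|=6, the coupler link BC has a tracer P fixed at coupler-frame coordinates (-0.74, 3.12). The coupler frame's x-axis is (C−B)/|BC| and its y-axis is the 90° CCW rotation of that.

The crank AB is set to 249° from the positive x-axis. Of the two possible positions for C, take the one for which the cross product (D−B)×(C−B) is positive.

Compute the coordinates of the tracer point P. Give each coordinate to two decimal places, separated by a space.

-4.44 -2.62

A=(0,0), D=(8.00,0)
B = A + 4.00·(cos249°, sin249°) = (-1.4335, -3.7343)
|BD| = 10.1457
circle(B,10.00) ∩ circle(D,6.00): a=8.2269, h=5.6849
  candidates: C₊=(4.1235,4.5796) cross=57.677; C₋=(8.3083,-5.9921) cross=-57.677
  mode + wants cross > 0 → take C=(4.1235,4.5796) (cross=57.677)
ex = (C−B)/|BC| = (0.5557,0.8314); ey = (-0.8314,0.5557)
P = B + -0.74·ex + 3.12·ey = (-4.4386,-2.6158)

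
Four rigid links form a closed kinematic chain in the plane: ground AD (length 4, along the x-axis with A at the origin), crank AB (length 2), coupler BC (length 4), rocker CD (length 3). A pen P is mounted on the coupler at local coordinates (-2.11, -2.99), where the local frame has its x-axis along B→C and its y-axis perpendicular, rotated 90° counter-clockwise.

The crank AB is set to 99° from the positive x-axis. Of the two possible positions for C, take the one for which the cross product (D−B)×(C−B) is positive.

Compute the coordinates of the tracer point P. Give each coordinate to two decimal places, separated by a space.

-1.62 -1.44

A=(0,0), D=(4.00,0)
B = A + 2.00·(cos99°, sin99°) = (-0.3129, 1.9754)
|BD| = 4.7437
circle(B,4.00) ∩ circle(D,3.00): a=3.1097, h=2.5159
  candidates: C₊=(3.5620,2.9679) cross=11.935; C₋=(1.4667,-1.6070) cross=-11.935
  mode + wants cross > 0 → take C=(3.5620,2.9679) (cross=11.935)
ex = (C−B)/|BC| = (0.9687,0.2481); ey = (-0.2481,0.9687)
P = B + -2.11·ex + -2.99·ey = (-1.6150,-1.4447)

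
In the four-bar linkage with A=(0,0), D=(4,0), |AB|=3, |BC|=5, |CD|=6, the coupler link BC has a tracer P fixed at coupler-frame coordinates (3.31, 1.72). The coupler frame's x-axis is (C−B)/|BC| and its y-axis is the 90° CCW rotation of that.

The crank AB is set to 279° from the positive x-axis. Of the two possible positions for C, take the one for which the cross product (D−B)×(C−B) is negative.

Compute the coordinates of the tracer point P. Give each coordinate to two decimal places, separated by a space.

A=(0,0), D=(4.00,0)
B = A + 3.00·(cos279°, sin279°) = (0.4693, -2.9631)
|BD| = 4.6093
circle(B,5.00) ∩ circle(D,6.00): a=1.1114, h=4.8749
  candidates: C₊=(-1.8132,1.4856) cross=22.470; C₋=(4.4545,-5.9828) cross=-22.470
  mode - wants cross < 0 → take C=(4.4545,-5.9828) (cross=-22.470)
ex = (C−B)/|BC| = (0.7970,-0.6039); ey = (0.6039,0.7970)
P = B + 3.31·ex + 1.72·ey = (4.1462,-3.5912)

4.15 -3.59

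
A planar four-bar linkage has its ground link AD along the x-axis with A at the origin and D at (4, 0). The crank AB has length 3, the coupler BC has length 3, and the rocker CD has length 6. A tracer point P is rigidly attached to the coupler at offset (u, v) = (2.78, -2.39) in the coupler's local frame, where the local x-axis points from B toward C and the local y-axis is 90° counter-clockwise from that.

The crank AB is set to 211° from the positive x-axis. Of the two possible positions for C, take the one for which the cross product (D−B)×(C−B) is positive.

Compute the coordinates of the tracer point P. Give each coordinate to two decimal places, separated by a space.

A=(0,0), D=(4.00,0)
B = A + 3.00·(cos211°, sin211°) = (-2.5715, -1.5451)
|BD| = 6.7507
circle(B,3.00) ∩ circle(D,6.00): a=1.3756, h=2.6661
  candidates: C₊=(-1.8427,1.3650) cross=17.998; C₋=(-0.6222,-3.8256) cross=-17.998
  mode + wants cross > 0 → take C=(-1.8427,1.3650) (cross=17.998)
ex = (C−B)/|BC| = (0.2429,0.9700); ey = (-0.9700,0.2429)
P = B + 2.78·ex + -2.39·ey = (0.4223,0.5710)

0.42 0.57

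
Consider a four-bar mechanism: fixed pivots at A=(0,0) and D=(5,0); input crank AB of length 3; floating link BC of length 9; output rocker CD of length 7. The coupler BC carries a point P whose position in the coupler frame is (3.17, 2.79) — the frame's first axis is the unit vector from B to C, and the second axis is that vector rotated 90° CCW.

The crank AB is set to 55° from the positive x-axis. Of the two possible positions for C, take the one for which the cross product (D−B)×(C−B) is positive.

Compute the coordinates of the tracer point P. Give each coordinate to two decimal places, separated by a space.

A=(0,0), D=(5.00,0)
B = A + 3.00·(cos55°, sin55°) = (1.7207, 2.4575)
|BD| = 4.0979
circle(B,9.00) ∩ circle(D,7.00): a=5.9534, h=6.7496
  candidates: C₊=(10.5325,4.2885) cross=27.659; C₋=(2.4372,-6.5140) cross=-27.659
  mode + wants cross > 0 → take C=(10.5325,4.2885) (cross=27.659)
ex = (C−B)/|BC| = (0.9791,0.2035); ey = (-0.2035,0.9791)
P = B + 3.17·ex + 2.79·ey = (4.2568,5.8340)

4.26 5.83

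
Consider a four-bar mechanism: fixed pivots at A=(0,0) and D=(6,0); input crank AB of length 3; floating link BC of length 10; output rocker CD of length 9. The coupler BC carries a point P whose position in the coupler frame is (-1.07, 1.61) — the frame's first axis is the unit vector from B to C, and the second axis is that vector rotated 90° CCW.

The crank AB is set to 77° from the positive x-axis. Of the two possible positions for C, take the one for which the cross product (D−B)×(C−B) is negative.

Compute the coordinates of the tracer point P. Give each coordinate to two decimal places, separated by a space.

2.31 3.95

A=(0,0), D=(6.00,0)
B = A + 3.00·(cos77°, sin77°) = (0.6749, 2.9231)
|BD| = 6.0747
circle(B,10.00) ∩ circle(D,9.00): a=4.6012, h=8.8786
  candidates: C₊=(8.9807,8.4921) cross=53.934; C₋=(0.4360,-7.0740) cross=-53.934
  mode - wants cross < 0 → take C=(0.4360,-7.0740) (cross=-53.934)
ex = (C−B)/|BC| = (-0.0239,-0.9997); ey = (0.9997,-0.0239)
P = B + -1.07·ex + 1.61·ey = (2.3100,3.9544)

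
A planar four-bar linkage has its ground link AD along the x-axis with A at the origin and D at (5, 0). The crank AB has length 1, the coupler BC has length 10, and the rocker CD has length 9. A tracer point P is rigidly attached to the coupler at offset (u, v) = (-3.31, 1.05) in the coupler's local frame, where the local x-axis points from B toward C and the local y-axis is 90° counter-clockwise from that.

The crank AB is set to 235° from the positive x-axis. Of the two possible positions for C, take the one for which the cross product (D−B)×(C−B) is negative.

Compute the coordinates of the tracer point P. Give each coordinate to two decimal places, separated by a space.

-1.62 2.49

A=(0,0), D=(5.00,0)
B = A + 1.00·(cos235°, sin235°) = (-0.5736, -0.8192)
|BD| = 5.6335
circle(B,10.00) ∩ circle(D,9.00): a=4.5031, h=8.9287
  candidates: C₊=(2.5833,8.6695) cross=50.300; C₋=(5.1800,-8.9982) cross=-50.300
  mode - wants cross < 0 → take C=(5.1800,-8.9982) (cross=-50.300)
ex = (C−B)/|BC| = (0.5754,-0.8179); ey = (0.8179,0.5754)
P = B + -3.31·ex + 1.05·ey = (-1.6192,2.4922)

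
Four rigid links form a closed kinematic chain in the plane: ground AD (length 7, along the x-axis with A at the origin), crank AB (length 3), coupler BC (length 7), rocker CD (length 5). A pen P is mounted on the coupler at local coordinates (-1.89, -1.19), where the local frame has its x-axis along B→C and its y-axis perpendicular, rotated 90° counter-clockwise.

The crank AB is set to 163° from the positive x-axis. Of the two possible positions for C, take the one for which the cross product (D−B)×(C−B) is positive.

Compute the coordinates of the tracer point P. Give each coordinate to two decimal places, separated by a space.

A=(0,0), D=(7.00,0)
B = A + 3.00·(cos163°, sin163°) = (-2.8689, 0.8771)
|BD| = 9.9078
circle(B,7.00) ∩ circle(D,5.00): a=6.1651, h=3.3154
  candidates: C₊=(3.5655,3.6337) cross=32.848; C₋=(2.9784,-2.9710) cross=-32.848
  mode + wants cross > 0 → take C=(3.5655,3.6337) (cross=32.848)
ex = (C−B)/|BC| = (0.9192,0.3938); ey = (-0.3938,0.9192)
P = B + -1.89·ex + -1.19·ey = (-4.1376,-0.9610)

-4.14 -0.96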